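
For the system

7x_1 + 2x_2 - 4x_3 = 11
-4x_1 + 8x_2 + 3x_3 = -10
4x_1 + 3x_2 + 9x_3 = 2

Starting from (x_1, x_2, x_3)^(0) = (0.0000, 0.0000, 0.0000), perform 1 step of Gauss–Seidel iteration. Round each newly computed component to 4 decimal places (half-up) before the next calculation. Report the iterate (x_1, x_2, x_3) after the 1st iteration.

Iteration 1:
  x_1 = (11 - (2)·0.0000 - (-4)·0.0000) / (7) = 1.5714
  x_2 = (-10 - (-4)·1.5714 - (3)·0.0000) / (8) = -0.4643
  x_3 = (2 - (4)·1.5714 - (3)·-0.4643) / (9) = -0.3214

(1.5714, -0.4643, -0.3214)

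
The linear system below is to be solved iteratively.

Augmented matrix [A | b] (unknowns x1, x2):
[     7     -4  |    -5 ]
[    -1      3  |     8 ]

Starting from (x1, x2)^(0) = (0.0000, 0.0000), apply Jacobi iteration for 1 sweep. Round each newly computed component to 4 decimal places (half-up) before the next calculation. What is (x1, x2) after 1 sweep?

(-0.7143, 2.6667)

Iteration 1:
  x1 = (-5 - (-4)·0.0000) / (7) = -0.7143
  x2 = (8 - (-1)·0.0000) / (3) = 2.6667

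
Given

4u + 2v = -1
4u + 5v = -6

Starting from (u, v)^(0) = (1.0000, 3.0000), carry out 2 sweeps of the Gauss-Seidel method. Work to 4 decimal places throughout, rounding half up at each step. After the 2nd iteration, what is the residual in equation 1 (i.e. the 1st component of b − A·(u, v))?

2.2400

Iteration 1:
  u = (-1 - (2)·3.0000) / (4) = -1.7500
  v = (-6 - (4)·-1.7500) / (5) = 0.2000
Iteration 2:
  u = (-1 - (2)·0.2000) / (4) = -0.3500
  v = (-6 - (4)·-0.3500) / (5) = -0.9200
Residual b − A·x = (2.2400, 0.0000)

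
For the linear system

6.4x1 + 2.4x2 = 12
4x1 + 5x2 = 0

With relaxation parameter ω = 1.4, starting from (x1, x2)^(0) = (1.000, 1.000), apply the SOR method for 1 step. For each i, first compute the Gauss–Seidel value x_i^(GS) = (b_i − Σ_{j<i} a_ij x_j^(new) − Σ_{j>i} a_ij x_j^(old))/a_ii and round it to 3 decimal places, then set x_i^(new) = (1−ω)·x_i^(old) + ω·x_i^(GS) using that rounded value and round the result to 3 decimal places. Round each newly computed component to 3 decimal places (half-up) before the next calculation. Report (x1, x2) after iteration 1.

Iteration 1:
  x1: GS value = (12 - (2.4)·1.000) / (6.4) = 1.500;  x1 ← (1−ω)·1.000 + ω·1.500 = 1.700
  x2: GS value = (0 - (4)·1.700) / (5) = -1.360;  x2 ← (1−ω)·1.000 + ω·-1.360 = -2.304

(1.700, -2.304)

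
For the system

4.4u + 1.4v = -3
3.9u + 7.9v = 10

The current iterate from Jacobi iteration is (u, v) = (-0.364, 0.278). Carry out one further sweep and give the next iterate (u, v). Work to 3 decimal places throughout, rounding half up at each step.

One sweep:
  u = (-3 - (1.4)·0.278) / (4.4) = -0.770
  v = (10 - (3.9)·-0.364) / (7.9) = 1.446

(-0.770, 1.446)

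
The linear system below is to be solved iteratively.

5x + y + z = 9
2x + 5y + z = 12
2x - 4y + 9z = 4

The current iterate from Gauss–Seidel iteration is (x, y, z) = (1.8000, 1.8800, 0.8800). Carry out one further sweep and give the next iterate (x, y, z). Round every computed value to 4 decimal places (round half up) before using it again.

(1.2480, 1.7248, 0.9337)

One sweep:
  x = (9 - (1)·1.8800 - (1)·0.8800) / (5) = 1.2480
  y = (12 - (2)·1.2480 - (1)·0.8800) / (5) = 1.7248
  z = (4 - (2)·1.2480 - (-4)·1.7248) / (9) = 0.9337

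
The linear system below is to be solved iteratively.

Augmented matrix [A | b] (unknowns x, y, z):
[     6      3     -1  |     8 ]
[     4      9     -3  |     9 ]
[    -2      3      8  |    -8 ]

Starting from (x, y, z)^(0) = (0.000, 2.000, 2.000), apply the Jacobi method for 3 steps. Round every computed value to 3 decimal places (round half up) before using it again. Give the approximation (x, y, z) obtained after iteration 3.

(1.030, 0.422, -0.993)

Iteration 1:
  x = (8 - (3)·2.000 - (-1)·2.000) / (6) = 0.667
  y = (9 - (4)·0.000 - (-3)·2.000) / (9) = 1.667
  z = (-8 - (-2)·0.000 - (3)·2.000) / (8) = -1.750
Iteration 2:
  x = (8 - (3)·1.667 - (-1)·-1.750) / (6) = 0.208
  y = (9 - (4)·0.667 - (-3)·-1.750) / (9) = 0.120
  z = (-8 - (-2)·0.667 - (3)·1.667) / (8) = -1.458
Iteration 3:
  x = (8 - (3)·0.120 - (-1)·-1.458) / (6) = 1.030
  y = (9 - (4)·0.208 - (-3)·-1.458) / (9) = 0.422
  z = (-8 - (-2)·0.208 - (3)·0.120) / (8) = -0.993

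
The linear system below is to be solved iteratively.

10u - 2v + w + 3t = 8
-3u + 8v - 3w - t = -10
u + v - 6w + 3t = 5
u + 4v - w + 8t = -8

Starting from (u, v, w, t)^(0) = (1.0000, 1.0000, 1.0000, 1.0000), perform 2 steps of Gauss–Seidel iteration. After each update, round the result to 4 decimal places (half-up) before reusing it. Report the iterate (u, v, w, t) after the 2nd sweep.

Iteration 1:
  u = (8 - (-2)·1.0000 - (1)·1.0000 - (3)·1.0000) / (10) = 0.6000
  v = (-10 - (-3)·0.6000 - (-3)·1.0000 - (-1)·1.0000) / (8) = -0.5250
  w = (5 - (1)·0.6000 - (1)·-0.5250 - (3)·1.0000) / (-6) = -0.3208
  t = (-8 - (1)·0.6000 - (4)·-0.5250 - (-1)·-0.3208) / (8) = -0.8526
Iteration 2:
  u = (8 - (-2)·-0.5250 - (1)·-0.3208 - (3)·-0.8526) / (10) = 0.9829
  v = (-10 - (-3)·0.9829 - (-3)·-0.3208 - (-1)·-0.8526) / (8) = -1.1083
  w = (5 - (1)·0.9829 - (1)·-1.1083 - (3)·-0.8526) / (-6) = -1.2805
  t = (-8 - (1)·0.9829 - (4)·-1.1083 - (-1)·-1.2805) / (8) = -0.7288

(0.9829, -1.1083, -1.2805, -0.7288)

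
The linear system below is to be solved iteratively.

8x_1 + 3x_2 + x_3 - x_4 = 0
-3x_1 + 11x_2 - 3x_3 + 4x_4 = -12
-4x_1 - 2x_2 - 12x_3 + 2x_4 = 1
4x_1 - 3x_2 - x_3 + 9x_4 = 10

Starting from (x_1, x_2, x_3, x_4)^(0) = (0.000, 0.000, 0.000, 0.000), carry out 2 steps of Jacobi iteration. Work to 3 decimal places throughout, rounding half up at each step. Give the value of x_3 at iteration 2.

Iteration 1:
  x_1 = (0 - (3)·0.000 - (1)·0.000 - (-1)·0.000) / (8) = 0.000
  x_2 = (-12 - (-3)·0.000 - (-3)·0.000 - (4)·0.000) / (11) = -1.091
  x_3 = (1 - (-4)·0.000 - (-2)·0.000 - (2)·0.000) / (-12) = -0.083
  x_4 = (10 - (4)·0.000 - (-3)·0.000 - (-1)·0.000) / (9) = 1.111
Iteration 2:
  x_1 = (0 - (3)·-1.091 - (1)·-0.083 - (-1)·1.111) / (8) = 0.558
  x_2 = (-12 - (-3)·0.000 - (-3)·-0.083 - (4)·1.111) / (11) = -1.518
  x_3 = (1 - (-4)·0.000 - (-2)·-1.091 - (2)·1.111) / (-12) = 0.284
  x_4 = (10 - (4)·0.000 - (-3)·-1.091 - (-1)·-0.083) / (9) = 0.738

0.284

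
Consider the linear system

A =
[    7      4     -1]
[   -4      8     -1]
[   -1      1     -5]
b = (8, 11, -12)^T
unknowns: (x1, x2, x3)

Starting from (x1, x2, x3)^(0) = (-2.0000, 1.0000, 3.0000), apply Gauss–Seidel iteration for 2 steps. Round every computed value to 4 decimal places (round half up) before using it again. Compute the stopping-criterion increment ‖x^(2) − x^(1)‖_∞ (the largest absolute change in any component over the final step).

Iteration 1:
  x1 = (8 - (4)·1.0000 - (-1)·3.0000) / (7) = 1.0000
  x2 = (11 - (-4)·1.0000 - (-1)·3.0000) / (8) = 2.2500
  x3 = (-12 - (-1)·1.0000 - (1)·2.2500) / (-5) = 2.6500
Iteration 2:
  x1 = (8 - (4)·2.2500 - (-1)·2.6500) / (7) = 0.2357
  x2 = (11 - (-4)·0.2357 - (-1)·2.6500) / (8) = 1.8241
  x3 = (-12 - (-1)·0.2357 - (1)·1.8241) / (-5) = 2.7177
Change: (-0.7643, -0.4259, 0.0677) → max |·| = 0.7643

0.7643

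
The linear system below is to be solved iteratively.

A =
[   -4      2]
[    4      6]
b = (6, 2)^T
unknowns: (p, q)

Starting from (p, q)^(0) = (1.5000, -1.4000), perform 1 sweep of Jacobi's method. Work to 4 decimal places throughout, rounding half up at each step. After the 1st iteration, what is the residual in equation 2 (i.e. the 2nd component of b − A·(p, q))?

14.8002

Iteration 1:
  p = (6 - (2)·-1.4000) / (-4) = -2.2000
  q = (2 - (4)·1.5000) / (6) = -0.6667
Residual b − A·x = (-1.4666, 14.8002)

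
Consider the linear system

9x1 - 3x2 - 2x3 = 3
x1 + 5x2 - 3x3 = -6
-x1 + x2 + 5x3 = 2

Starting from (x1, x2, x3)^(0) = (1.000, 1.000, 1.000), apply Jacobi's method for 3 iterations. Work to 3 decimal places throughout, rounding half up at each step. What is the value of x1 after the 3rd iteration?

Iteration 1:
  x1 = (3 - (-3)·1.000 - (-2)·1.000) / (9) = 0.889
  x2 = (-6 - (1)·1.000 - (-3)·1.000) / (5) = -0.800
  x3 = (2 - (-1)·1.000 - (1)·1.000) / (5) = 0.400
Iteration 2:
  x1 = (3 - (-3)·-0.800 - (-2)·0.400) / (9) = 0.156
  x2 = (-6 - (1)·0.889 - (-3)·0.400) / (5) = -1.138
  x3 = (2 - (-1)·0.889 - (1)·-0.800) / (5) = 0.738
Iteration 3:
  x1 = (3 - (-3)·-1.138 - (-2)·0.738) / (9) = 0.118
  x2 = (-6 - (1)·0.156 - (-3)·0.738) / (5) = -0.788
  x3 = (2 - (-1)·0.156 - (1)·-1.138) / (5) = 0.659

0.118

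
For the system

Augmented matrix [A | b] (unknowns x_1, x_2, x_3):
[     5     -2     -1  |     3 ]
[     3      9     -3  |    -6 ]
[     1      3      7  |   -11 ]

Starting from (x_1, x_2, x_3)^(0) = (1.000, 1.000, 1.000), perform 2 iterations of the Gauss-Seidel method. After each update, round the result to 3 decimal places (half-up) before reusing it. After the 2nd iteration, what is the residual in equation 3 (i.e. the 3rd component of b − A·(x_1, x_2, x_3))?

Iteration 1:
  x_1 = (3 - (-2)·1.000 - (-1)·1.000) / (5) = 1.200
  x_2 = (-6 - (3)·1.200 - (-3)·1.000) / (9) = -0.733
  x_3 = (-11 - (1)·1.200 - (3)·-0.733) / (7) = -1.429
Iteration 2:
  x_1 = (3 - (-2)·-0.733 - (-1)·-1.429) / (5) = 0.021
  x_2 = (-6 - (3)·0.021 - (-3)·-1.429) / (9) = -1.150
  x_3 = (-11 - (1)·0.021 - (3)·-1.150) / (7) = -1.082
Residual b − A·x = (-0.487, 1.041, 0.003)

0.003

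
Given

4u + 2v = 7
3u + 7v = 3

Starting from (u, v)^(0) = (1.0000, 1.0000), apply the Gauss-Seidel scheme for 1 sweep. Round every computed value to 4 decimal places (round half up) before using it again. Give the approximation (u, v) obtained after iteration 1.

(1.2500, -0.1071)

Iteration 1:
  u = (7 - (2)·1.0000) / (4) = 1.2500
  v = (3 - (3)·1.2500) / (7) = -0.1071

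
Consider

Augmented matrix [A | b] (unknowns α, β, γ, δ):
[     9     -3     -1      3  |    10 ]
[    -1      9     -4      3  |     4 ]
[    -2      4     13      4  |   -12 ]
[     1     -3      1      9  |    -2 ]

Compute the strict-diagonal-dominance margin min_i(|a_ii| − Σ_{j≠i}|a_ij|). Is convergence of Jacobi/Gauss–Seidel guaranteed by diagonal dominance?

row 1: |9| − (3+1+3) = 2
row 2: |9| − (1+4+3) = 1
row 3: |13| − (2+4+4) = 3
row 4: |9| − (1+3+1) = 4
minimum over rows = 1 → strictly diagonally dominant (convergence guaranteed)

1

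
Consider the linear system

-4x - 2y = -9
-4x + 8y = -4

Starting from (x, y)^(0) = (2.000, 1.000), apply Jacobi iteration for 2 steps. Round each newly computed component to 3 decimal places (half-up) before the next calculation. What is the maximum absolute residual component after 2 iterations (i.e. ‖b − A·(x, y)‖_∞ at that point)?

1.000

Iteration 1:
  x = (-9 - (-2)·1.000) / (-4) = 1.750
  y = (-4 - (-4)·2.000) / (8) = 0.500
Iteration 2:
  x = (-9 - (-2)·0.500) / (-4) = 2.000
  y = (-4 - (-4)·1.750) / (8) = 0.375
Residual b − A·x = (-0.250, 1.000); ∞-norm = 1.000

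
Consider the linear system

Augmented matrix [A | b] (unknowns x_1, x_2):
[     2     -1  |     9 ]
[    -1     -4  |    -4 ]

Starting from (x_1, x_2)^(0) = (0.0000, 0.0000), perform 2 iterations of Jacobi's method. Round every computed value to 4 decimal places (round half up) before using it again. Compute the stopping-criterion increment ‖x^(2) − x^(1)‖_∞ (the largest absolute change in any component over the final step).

Iteration 1:
  x_1 = (9 - (-1)·0.0000) / (2) = 4.5000
  x_2 = (-4 - (-1)·0.0000) / (-4) = 1.0000
Iteration 2:
  x_1 = (9 - (-1)·1.0000) / (2) = 5.0000
  x_2 = (-4 - (-1)·4.5000) / (-4) = -0.1250
Change: (0.5000, -1.1250) → max |·| = 1.1250

1.1250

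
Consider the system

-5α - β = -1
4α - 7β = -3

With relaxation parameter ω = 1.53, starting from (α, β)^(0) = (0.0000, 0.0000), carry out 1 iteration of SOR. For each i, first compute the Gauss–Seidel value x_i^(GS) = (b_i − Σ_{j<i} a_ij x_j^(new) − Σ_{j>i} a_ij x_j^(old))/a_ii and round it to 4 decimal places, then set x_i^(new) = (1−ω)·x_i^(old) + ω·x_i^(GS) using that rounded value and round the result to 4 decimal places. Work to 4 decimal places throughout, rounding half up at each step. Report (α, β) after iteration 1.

(0.3060, 0.9232)

Iteration 1:
  α: GS value = (-1 - (-1)·0.0000) / (-5) = 0.2000;  α ← (1−ω)·0.0000 + ω·0.2000 = 0.3060
  β: GS value = (-3 - (4)·0.3060) / (-7) = 0.6034;  β ← (1−ω)·0.0000 + ω·0.6034 = 0.9232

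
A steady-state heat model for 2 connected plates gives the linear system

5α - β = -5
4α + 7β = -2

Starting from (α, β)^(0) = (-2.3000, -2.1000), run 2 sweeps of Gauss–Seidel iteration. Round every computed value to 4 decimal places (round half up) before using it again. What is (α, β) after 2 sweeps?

(-0.8949, 0.2257)

Iteration 1:
  α = (-5 - (-1)·-2.1000) / (5) = -1.4200
  β = (-2 - (4)·-1.4200) / (7) = 0.5257
Iteration 2:
  α = (-5 - (-1)·0.5257) / (5) = -0.8949
  β = (-2 - (4)·-0.8949) / (7) = 0.2257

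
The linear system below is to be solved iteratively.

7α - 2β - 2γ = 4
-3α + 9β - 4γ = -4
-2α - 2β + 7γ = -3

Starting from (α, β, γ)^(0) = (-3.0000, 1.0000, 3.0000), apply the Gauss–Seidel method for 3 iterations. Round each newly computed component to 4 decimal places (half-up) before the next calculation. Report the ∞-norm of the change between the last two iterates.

Iteration 1:
  α = (4 - (-2)·1.0000 - (-2)·3.0000) / (7) = 1.7143
  β = (-4 - (-3)·1.7143 - (-4)·3.0000) / (9) = 1.4603
  γ = (-3 - (-2)·1.7143 - (-2)·1.4603) / (7) = 0.4785
Iteration 2:
  α = (4 - (-2)·1.4603 - (-2)·0.4785) / (7) = 1.1254
  β = (-4 - (-3)·1.1254 - (-4)·0.4785) / (9) = 0.1434
  γ = (-3 - (-2)·1.1254 - (-2)·0.1434) / (7) = -0.0661
Iteration 3:
  α = (4 - (-2)·0.1434 - (-2)·-0.0661) / (7) = 0.5935
  β = (-4 - (-3)·0.5935 - (-4)·-0.0661) / (9) = -0.2760
  γ = (-3 - (-2)·0.5935 - (-2)·-0.2760) / (7) = -0.3379
Change: (-0.5319, -0.4194, -0.2718) → max |·| = 0.5319

0.5319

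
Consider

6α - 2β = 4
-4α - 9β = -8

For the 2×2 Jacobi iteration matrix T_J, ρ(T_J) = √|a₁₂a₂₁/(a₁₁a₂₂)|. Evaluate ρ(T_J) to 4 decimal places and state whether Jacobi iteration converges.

a₁₂a₂₁/(a₁₁a₂₂) = (-2)·(-4) / ((6)·(-9)) = -0.148148
ρ = √|-0.148148| = √0.148148 = 0.3849
ρ < 1, so Jacobi converges

0.3849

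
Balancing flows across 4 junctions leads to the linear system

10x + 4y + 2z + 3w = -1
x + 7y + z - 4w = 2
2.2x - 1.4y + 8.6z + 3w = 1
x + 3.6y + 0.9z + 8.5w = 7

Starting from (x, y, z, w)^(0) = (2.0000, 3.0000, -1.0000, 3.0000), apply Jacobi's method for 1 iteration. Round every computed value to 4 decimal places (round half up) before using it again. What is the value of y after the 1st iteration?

Iteration 1:
  x = (-1 - (4)·3.0000 - (2)·-1.0000 - (3)·3.0000) / (10) = -2.0000
  y = (2 - (1)·2.0000 - (1)·-1.0000 - (-4)·3.0000) / (7) = 1.8571
  z = (1 - (2.2)·2.0000 - (-1.4)·3.0000 - (3)·3.0000) / (8.6) = -0.9535
  w = (7 - (1)·2.0000 - (3.6)·3.0000 - (0.9)·-1.0000) / (8.5) = -0.5765

1.8571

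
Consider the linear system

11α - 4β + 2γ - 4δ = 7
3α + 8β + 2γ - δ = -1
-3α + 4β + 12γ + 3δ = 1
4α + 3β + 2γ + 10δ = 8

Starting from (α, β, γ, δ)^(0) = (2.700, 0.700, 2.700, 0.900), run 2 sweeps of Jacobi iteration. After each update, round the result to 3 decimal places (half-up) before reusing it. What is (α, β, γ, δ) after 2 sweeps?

(-0.411, -0.601, 1.089, 0.959)

Iteration 1:
  α = (7 - (-4)·0.700 - (2)·2.700 - (-4)·0.900) / (11) = 0.727
  β = (-1 - (3)·2.700 - (2)·2.700 - (-1)·0.900) / (8) = -1.700
  γ = (1 - (-3)·2.700 - (4)·0.700 - (3)·0.900) / (12) = 0.300
  δ = (8 - (4)·2.700 - (3)·0.700 - (2)·2.700) / (10) = -1.030
Iteration 2:
  α = (7 - (-4)·-1.700 - (2)·0.300 - (-4)·-1.030) / (11) = -0.411
  β = (-1 - (3)·0.727 - (2)·0.300 - (-1)·-1.030) / (8) = -0.601
  γ = (1 - (-3)·0.727 - (4)·-1.700 - (3)·-1.030) / (12) = 1.089
  δ = (8 - (4)·0.727 - (3)·-1.700 - (2)·0.300) / (10) = 0.959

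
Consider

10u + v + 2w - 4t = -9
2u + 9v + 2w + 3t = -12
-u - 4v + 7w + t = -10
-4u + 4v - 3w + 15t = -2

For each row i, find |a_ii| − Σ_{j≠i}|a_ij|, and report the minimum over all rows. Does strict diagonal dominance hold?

1

row 1: |10| − (1+2+4) = 3
row 2: |9| − (2+2+3) = 2
row 3: |7| − (1+4+1) = 1
row 4: |15| − (4+4+3) = 4
minimum over rows = 1 → strictly diagonally dominant (convergence guaranteed)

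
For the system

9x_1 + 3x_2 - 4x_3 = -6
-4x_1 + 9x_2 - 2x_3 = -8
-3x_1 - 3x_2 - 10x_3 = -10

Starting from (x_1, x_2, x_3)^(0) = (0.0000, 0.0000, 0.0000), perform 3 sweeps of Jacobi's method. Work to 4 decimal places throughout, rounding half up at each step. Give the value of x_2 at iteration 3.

-0.5300

Iteration 1:
  x_1 = (-6 - (3)·0.0000 - (-4)·0.0000) / (9) = -0.6667
  x_2 = (-8 - (-4)·0.0000 - (-2)·0.0000) / (9) = -0.8889
  x_3 = (-10 - (-3)·0.0000 - (-3)·0.0000) / (-10) = 1.0000
Iteration 2:
  x_1 = (-6 - (3)·-0.8889 - (-4)·1.0000) / (9) = 0.0741
  x_2 = (-8 - (-4)·-0.6667 - (-2)·1.0000) / (9) = -0.9630
  x_3 = (-10 - (-3)·-0.6667 - (-3)·-0.8889) / (-10) = 1.4667
Iteration 3:
  x_1 = (-6 - (3)·-0.9630 - (-4)·1.4667) / (9) = 0.3062
  x_2 = (-8 - (-4)·0.0741 - (-2)·1.4667) / (9) = -0.5300
  x_3 = (-10 - (-3)·0.0741 - (-3)·-0.9630) / (-10) = 1.2667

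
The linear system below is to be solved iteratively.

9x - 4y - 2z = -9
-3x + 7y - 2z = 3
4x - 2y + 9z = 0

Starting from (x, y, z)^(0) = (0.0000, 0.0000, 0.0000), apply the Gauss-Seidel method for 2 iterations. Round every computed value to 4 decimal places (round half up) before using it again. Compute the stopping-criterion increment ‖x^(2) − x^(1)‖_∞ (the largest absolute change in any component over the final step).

0.1693

Iteration 1:
  x = (-9 - (-4)·0.0000 - (-2)·0.0000) / (9) = -1.0000
  y = (3 - (-3)·-1.0000 - (-2)·0.0000) / (7) = 0.0000
  z = (0 - (4)·-1.0000 - (-2)·0.0000) / (9) = 0.4444
Iteration 2:
  x = (-9 - (-4)·0.0000 - (-2)·0.4444) / (9) = -0.9012
  y = (3 - (-3)·-0.9012 - (-2)·0.4444) / (7) = 0.1693
  z = (0 - (4)·-0.9012 - (-2)·0.1693) / (9) = 0.4382
Change: (0.0988, 0.1693, -0.0062) → max |·| = 0.1693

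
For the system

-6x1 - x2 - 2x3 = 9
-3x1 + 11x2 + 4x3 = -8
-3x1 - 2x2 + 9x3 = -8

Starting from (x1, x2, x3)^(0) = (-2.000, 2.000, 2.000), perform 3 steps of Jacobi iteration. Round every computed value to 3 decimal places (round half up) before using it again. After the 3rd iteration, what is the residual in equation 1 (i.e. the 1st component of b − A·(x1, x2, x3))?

Iteration 1:
  x1 = (9 - (-1)·2.000 - (-2)·2.000) / (-6) = -2.500
  x2 = (-8 - (-3)·-2.000 - (4)·2.000) / (11) = -2.000
  x3 = (-8 - (-3)·-2.000 - (-2)·2.000) / (9) = -1.111
Iteration 2:
  x1 = (9 - (-1)·-2.000 - (-2)·-1.111) / (-6) = -0.796
  x2 = (-8 - (-3)·-2.500 - (4)·-1.111) / (11) = -1.005
  x3 = (-8 - (-3)·-2.500 - (-2)·-2.000) / (9) = -2.167
Iteration 3:
  x1 = (9 - (-1)·-1.005 - (-2)·-2.167) / (-6) = -0.610
  x2 = (-8 - (-3)·-0.796 - (4)·-2.167) / (11) = -0.156
  x3 = (-8 - (-3)·-0.796 - (-2)·-1.005) / (9) = -1.378
Residual b − A·x = (2.428, -2.602, 2.260)

2.428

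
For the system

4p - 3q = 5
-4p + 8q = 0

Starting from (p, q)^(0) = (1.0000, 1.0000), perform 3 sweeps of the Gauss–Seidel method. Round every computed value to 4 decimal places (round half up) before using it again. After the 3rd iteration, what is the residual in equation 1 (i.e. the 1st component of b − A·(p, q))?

0.0000

Iteration 1:
  p = (5 - (-3)·1.0000) / (4) = 2.0000
  q = (0 - (-4)·2.0000) / (8) = 1.0000
Iteration 2:
  p = (5 - (-3)·1.0000) / (4) = 2.0000
  q = (0 - (-4)·2.0000) / (8) = 1.0000
Iteration 3:
  p = (5 - (-3)·1.0000) / (4) = 2.0000
  q = (0 - (-4)·2.0000) / (8) = 1.0000
Residual b − A·x = (0.0000, 0.0000)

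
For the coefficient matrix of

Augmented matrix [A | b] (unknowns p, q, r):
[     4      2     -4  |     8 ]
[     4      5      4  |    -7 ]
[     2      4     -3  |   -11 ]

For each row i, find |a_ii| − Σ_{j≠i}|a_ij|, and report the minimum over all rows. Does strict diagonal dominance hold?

row 1: |4| − (2+4) = -2
row 2: |5| − (4+4) = -3
row 3: |-3| − (2+4) = -3
minimum over rows = -3 → not strictly diagonally dominant

-3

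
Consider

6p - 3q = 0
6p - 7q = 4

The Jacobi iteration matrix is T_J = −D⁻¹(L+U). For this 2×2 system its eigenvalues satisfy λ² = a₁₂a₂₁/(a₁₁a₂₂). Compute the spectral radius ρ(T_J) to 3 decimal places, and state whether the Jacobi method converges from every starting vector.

0.655

a₁₂a₂₁/(a₁₁a₂₂) = (-3)·(6) / ((6)·(-7)) = 0.428571
ρ = √|0.428571| = √0.428571 = 0.655
ρ < 1, so Jacobi converges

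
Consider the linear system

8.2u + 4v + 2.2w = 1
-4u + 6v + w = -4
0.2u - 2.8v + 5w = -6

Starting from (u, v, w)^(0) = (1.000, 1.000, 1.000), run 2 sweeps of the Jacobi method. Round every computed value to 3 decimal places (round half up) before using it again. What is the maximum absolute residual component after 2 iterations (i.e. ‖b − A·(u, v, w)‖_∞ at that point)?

4.668

Iteration 1:
  u = (1 - (4)·1.000 - (2.2)·1.000) / (8.2) = -0.634
  v = (-4 - (-4)·1.000 - (1)·1.000) / (6) = -0.167
  w = (-6 - (0.2)·1.000 - (-2.8)·1.000) / (5) = -0.680
Iteration 2:
  u = (1 - (4)·-0.167 - (2.2)·-0.680) / (8.2) = 0.386
  v = (-4 - (-4)·-0.634 - (1)·-0.680) / (6) = -0.976
  w = (-6 - (0.2)·-0.634 - (-2.8)·-0.167) / (5) = -1.268
Residual b − A·x = (4.528, 4.668, -2.470); ∞-norm = 4.668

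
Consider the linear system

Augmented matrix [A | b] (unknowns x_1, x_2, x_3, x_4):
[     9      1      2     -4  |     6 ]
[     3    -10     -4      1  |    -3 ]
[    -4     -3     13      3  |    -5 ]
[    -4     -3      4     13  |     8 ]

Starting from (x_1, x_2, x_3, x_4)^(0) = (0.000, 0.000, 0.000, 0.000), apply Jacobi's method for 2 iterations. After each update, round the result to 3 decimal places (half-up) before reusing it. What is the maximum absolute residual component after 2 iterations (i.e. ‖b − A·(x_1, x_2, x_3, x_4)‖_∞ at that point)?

2.020

Iteration 1:
  x_1 = (6 - (1)·0.000 - (2)·0.000 - (-4)·0.000) / (9) = 0.667
  x_2 = (-3 - (3)·0.000 - (-4)·0.000 - (1)·0.000) / (-10) = 0.300
  x_3 = (-5 - (-4)·0.000 - (-3)·0.000 - (3)·0.000) / (13) = -0.385
  x_4 = (8 - (-4)·0.000 - (-3)·0.000 - (4)·0.000) / (13) = 0.615
Iteration 2:
  x_1 = (6 - (1)·0.300 - (2)·-0.385 - (-4)·0.615) / (9) = 0.992
  x_2 = (-3 - (3)·0.667 - (-4)·-0.385 - (1)·0.615) / (-10) = 0.716
  x_3 = (-5 - (-4)·0.667 - (-3)·0.300 - (3)·0.615) / (13) = -0.252
  x_4 = (8 - (-4)·0.667 - (-3)·0.300 - (4)·-0.385) / (13) = 1.008
Residual b − A·x = (0.892, -0.832, 1.368, 2.020); ∞-norm = 2.020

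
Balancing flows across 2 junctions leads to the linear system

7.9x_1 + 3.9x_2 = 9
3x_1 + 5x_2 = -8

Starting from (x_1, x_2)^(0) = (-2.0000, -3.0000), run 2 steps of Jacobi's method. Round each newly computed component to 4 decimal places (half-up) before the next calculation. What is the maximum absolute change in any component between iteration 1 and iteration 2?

2.7722

Iteration 1:
  x_1 = (9 - (3.9)·-3.0000) / (7.9) = 2.6203
  x_2 = (-8 - (3)·-2.0000) / (5) = -0.4000
Iteration 2:
  x_1 = (9 - (3.9)·-0.4000) / (7.9) = 1.3367
  x_2 = (-8 - (3)·2.6203) / (5) = -3.1722
Change: (-1.2836, -2.7722) → max |·| = 2.7722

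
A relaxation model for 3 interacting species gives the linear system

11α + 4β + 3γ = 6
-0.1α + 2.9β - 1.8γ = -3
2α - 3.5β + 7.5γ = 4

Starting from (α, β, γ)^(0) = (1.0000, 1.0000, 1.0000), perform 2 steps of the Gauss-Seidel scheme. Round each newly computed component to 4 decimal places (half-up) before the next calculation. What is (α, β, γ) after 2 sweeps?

Iteration 1:
  α = (6 - (4)·1.0000 - (3)·1.0000) / (11) = -0.0909
  β = (-3 - (-0.1)·-0.0909 - (-1.8)·1.0000) / (2.9) = -0.4169
  γ = (4 - (2)·-0.0909 - (-3.5)·-0.4169) / (7.5) = 0.3630
Iteration 2:
  α = (6 - (4)·-0.4169 - (3)·0.3630) / (11) = 0.5981
  β = (-3 - (-0.1)·0.5981 - (-1.8)·0.3630) / (2.9) = -0.7885
  γ = (4 - (2)·0.5981 - (-3.5)·-0.7885) / (7.5) = 0.0059

(0.5981, -0.7885, 0.0059)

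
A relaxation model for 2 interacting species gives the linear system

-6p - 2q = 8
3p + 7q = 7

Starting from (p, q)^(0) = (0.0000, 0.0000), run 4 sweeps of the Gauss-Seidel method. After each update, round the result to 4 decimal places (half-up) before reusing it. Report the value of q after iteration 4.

1.8326

Iteration 1:
  p = (8 - (-2)·0.0000) / (-6) = -1.3333
  q = (7 - (3)·-1.3333) / (7) = 1.5714
Iteration 2:
  p = (8 - (-2)·1.5714) / (-6) = -1.8571
  q = (7 - (3)·-1.8571) / (7) = 1.7959
Iteration 3:
  p = (8 - (-2)·1.7959) / (-6) = -1.9320
  q = (7 - (3)·-1.9320) / (7) = 1.8280
Iteration 4:
  p = (8 - (-2)·1.8280) / (-6) = -1.9427
  q = (7 - (3)·-1.9427) / (7) = 1.8326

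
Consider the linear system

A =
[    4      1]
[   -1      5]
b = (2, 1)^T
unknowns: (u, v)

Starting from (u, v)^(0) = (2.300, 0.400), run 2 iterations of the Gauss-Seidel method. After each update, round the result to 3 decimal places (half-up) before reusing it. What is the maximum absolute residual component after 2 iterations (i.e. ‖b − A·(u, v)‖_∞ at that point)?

0.006

Iteration 1:
  u = (2 - (1)·0.400) / (4) = 0.400
  v = (1 - (-1)·0.400) / (5) = 0.280
Iteration 2:
  u = (2 - (1)·0.280) / (4) = 0.430
  v = (1 - (-1)·0.430) / (5) = 0.286
Residual b − A·x = (-0.006, 0.000); ∞-norm = 0.006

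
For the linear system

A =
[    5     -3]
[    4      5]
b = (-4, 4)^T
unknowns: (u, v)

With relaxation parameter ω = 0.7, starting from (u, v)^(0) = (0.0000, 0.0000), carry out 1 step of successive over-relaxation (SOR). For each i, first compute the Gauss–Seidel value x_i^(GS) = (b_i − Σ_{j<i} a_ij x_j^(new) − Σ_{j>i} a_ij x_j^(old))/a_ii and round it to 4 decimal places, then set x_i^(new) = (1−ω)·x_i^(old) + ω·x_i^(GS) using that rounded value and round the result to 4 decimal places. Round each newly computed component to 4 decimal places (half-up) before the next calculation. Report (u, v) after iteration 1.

(-0.5600, 0.8736)

Iteration 1:
  u: GS value = (-4 - (-3)·0.0000) / (5) = -0.8000;  u ← (1−ω)·0.0000 + ω·-0.8000 = -0.5600
  v: GS value = (4 - (4)·-0.5600) / (5) = 1.2480;  v ← (1−ω)·0.0000 + ω·1.2480 = 0.8736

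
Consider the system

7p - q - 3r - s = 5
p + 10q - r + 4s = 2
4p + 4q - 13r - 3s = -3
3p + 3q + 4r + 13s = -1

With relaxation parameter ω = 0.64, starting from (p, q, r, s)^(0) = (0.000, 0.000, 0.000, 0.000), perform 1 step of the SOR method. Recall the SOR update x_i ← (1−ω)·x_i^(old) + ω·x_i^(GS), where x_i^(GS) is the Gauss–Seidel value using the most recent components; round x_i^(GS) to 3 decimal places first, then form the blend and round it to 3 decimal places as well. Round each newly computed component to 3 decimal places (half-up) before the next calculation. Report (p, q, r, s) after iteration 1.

Iteration 1:
  p: GS value = (5 - (-1)·0.000 - (-3)·0.000 - (-1)·0.000) / (7) = 0.714;  p ← (1−ω)·0.000 + ω·0.714 = 0.457
  q: GS value = (2 - (1)·0.457 - (-1)·0.000 - (4)·0.000) / (10) = 0.154;  q ← (1−ω)·0.000 + ω·0.154 = 0.099
  r: GS value = (-3 - (4)·0.457 - (4)·0.099 - (-3)·0.000) / (-13) = 0.402;  r ← (1−ω)·0.000 + ω·0.402 = 0.257
  s: GS value = (-1 - (3)·0.457 - (3)·0.099 - (4)·0.257) / (13) = -0.284;  s ← (1−ω)·0.000 + ω·-0.284 = -0.182

(0.457, 0.099, 0.257, -0.182)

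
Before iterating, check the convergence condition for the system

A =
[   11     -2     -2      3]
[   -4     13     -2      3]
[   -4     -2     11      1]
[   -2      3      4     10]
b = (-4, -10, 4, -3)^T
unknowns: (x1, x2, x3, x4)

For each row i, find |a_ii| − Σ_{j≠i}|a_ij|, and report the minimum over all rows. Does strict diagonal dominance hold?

1

row 1: |11| − (2+2+3) = 4
row 2: |13| − (4+2+3) = 4
row 3: |11| − (4+2+1) = 4
row 4: |10| − (2+3+4) = 1
minimum over rows = 1 → strictly diagonally dominant (convergence guaranteed)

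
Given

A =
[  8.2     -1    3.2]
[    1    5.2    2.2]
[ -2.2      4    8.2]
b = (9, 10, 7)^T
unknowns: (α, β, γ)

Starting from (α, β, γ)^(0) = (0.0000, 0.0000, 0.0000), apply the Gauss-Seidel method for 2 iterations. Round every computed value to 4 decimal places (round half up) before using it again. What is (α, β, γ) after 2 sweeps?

Iteration 1:
  α = (9 - (-1)·0.0000 - (3.2)·0.0000) / (8.2) = 1.0976
  β = (10 - (1)·1.0976 - (2.2)·0.0000) / (5.2) = 1.7120
  γ = (7 - (-2.2)·1.0976 - (4)·1.7120) / (8.2) = 0.3130
Iteration 2:
  α = (9 - (-1)·1.7120 - (3.2)·0.3130) / (8.2) = 1.1842
  β = (10 - (1)·1.1842 - (2.2)·0.3130) / (5.2) = 1.5629
  γ = (7 - (-2.2)·1.1842 - (4)·1.5629) / (8.2) = 0.4090

(1.1842, 1.5629, 0.4090)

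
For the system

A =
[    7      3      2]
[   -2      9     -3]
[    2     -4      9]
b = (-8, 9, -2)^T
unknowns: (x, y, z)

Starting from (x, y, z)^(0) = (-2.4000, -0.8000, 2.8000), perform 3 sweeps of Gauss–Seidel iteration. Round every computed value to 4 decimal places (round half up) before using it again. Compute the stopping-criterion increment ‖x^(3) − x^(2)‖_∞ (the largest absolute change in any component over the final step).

Iteration 1:
  x = (-8 - (3)·-0.8000 - (2)·2.8000) / (7) = -1.6000
  y = (9 - (-2)·-1.6000 - (-3)·2.8000) / (9) = 1.5778
  z = (-2 - (2)·-1.6000 - (-4)·1.5778) / (9) = 0.8346
Iteration 2:
  x = (-8 - (3)·1.5778 - (2)·0.8346) / (7) = -2.0575
  y = (9 - (-2)·-2.0575 - (-3)·0.8346) / (9) = 0.8210
  z = (-2 - (2)·-2.0575 - (-4)·0.8210) / (9) = 0.5999
Iteration 3:
  x = (-8 - (3)·0.8210 - (2)·0.5999) / (7) = -1.6661
  y = (9 - (-2)·-1.6661 - (-3)·0.5999) / (9) = 0.8297
  z = (-2 - (2)·-1.6661 - (-4)·0.8297) / (9) = 0.5168
Change: (0.3914, 0.0087, -0.0831) → max |·| = 0.3914

0.3914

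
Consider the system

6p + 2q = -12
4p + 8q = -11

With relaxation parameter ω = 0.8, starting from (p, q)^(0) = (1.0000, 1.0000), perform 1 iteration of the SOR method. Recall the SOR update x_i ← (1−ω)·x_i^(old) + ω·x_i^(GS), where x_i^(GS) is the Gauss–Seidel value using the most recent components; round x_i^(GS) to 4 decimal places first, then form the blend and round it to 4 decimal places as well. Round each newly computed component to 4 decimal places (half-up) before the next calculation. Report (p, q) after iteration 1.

Iteration 1:
  p: GS value = (-12 - (2)·1.0000) / (6) = -2.3333;  p ← (1−ω)·1.0000 + ω·-2.3333 = -1.6666
  q: GS value = (-11 - (4)·-1.6666) / (8) = -0.5417;  q ← (1−ω)·1.0000 + ω·-0.5417 = -0.2334

(-1.6666, -0.2334)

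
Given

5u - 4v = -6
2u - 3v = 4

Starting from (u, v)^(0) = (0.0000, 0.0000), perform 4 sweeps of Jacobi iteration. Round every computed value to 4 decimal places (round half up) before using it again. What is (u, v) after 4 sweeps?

Iteration 1:
  u = (-6 - (-4)·0.0000) / (5) = -1.2000
  v = (4 - (2)·0.0000) / (-3) = -1.3333
Iteration 2:
  u = (-6 - (-4)·-1.3333) / (5) = -2.2666
  v = (4 - (2)·-1.2000) / (-3) = -2.1333
Iteration 3:
  u = (-6 - (-4)·-2.1333) / (5) = -2.9066
  v = (4 - (2)·-2.2666) / (-3) = -2.8444
Iteration 4:
  u = (-6 - (-4)·-2.8444) / (5) = -3.4755
  v = (4 - (2)·-2.9066) / (-3) = -3.2711

(-3.4755, -3.2711)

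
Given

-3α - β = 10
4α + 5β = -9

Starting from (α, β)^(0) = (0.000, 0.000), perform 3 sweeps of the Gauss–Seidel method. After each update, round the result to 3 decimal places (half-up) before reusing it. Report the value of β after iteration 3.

Iteration 1:
  α = (10 - (-1)·0.000) / (-3) = -3.333
  β = (-9 - (4)·-3.333) / (5) = 0.866
Iteration 2:
  α = (10 - (-1)·0.866) / (-3) = -3.622
  β = (-9 - (4)·-3.622) / (5) = 1.098
Iteration 3:
  α = (10 - (-1)·1.098) / (-3) = -3.699
  β = (-9 - (4)·-3.699) / (5) = 1.159

1.159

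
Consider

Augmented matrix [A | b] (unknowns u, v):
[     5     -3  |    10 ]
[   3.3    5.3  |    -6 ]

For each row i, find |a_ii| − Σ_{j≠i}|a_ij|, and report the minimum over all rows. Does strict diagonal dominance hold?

row 1: |5| − (3) = 2
row 2: |5.3| − (3.3) = 2
minimum over rows = 2 → strictly diagonally dominant (convergence guaranteed)

2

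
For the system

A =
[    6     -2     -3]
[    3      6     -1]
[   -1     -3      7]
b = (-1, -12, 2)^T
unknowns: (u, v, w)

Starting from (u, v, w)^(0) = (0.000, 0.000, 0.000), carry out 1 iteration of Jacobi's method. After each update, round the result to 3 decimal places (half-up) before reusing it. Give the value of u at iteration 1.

Iteration 1:
  u = (-1 - (-2)·0.000 - (-3)·0.000) / (6) = -0.167
  v = (-12 - (3)·0.000 - (-1)·0.000) / (6) = -2.000
  w = (2 - (-1)·0.000 - (-3)·0.000) / (7) = 0.286

-0.167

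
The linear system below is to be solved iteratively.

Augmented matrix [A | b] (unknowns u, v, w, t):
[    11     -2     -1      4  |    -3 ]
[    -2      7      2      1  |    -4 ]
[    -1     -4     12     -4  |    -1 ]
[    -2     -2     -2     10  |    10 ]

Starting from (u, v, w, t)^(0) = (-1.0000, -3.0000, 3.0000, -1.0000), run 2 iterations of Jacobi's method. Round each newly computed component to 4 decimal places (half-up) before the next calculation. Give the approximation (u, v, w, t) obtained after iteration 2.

(-0.9857, -0.3091, -0.3556, 0.3494)

Iteration 1:
  u = (-3 - (-2)·-3.0000 - (-1)·3.0000 - (4)·-1.0000) / (11) = -0.1818
  v = (-4 - (-2)·-1.0000 - (2)·3.0000 - (1)·-1.0000) / (7) = -1.5714
  w = (-1 - (-1)·-1.0000 - (-4)·-3.0000 - (-4)·-1.0000) / (12) = -1.5000
  t = (10 - (-2)·-1.0000 - (-2)·-3.0000 - (-2)·3.0000) / (10) = 0.8000
Iteration 2:
  u = (-3 - (-2)·-1.5714 - (-1)·-1.5000 - (4)·0.8000) / (11) = -0.9857
  v = (-4 - (-2)·-0.1818 - (2)·-1.5000 - (1)·0.8000) / (7) = -0.3091
  w = (-1 - (-1)·-0.1818 - (-4)·-1.5714 - (-4)·0.8000) / (12) = -0.3556
  t = (10 - (-2)·-0.1818 - (-2)·-1.5714 - (-2)·-1.5000) / (10) = 0.3494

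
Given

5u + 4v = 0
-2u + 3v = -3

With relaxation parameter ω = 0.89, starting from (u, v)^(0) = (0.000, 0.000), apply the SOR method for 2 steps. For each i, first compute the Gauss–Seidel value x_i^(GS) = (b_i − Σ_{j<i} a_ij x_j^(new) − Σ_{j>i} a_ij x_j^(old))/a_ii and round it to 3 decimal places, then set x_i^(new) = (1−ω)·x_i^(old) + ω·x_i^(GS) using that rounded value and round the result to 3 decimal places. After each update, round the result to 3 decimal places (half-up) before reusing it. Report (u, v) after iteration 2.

(0.634, -0.611)

Iteration 1:
  u: GS value = (0 - (4)·0.000) / (5) = 0.000;  u ← (1−ω)·0.000 + ω·0.000 = 0.000
  v: GS value = (-3 - (-2)·0.000) / (3) = -1.000;  v ← (1−ω)·0.000 + ω·-1.000 = -0.890
Iteration 2:
  u: GS value = (0 - (4)·-0.890) / (5) = 0.712;  u ← (1−ω)·0.000 + ω·0.712 = 0.634
  v: GS value = (-3 - (-2)·0.634) / (3) = -0.577;  v ← (1−ω)·-0.890 + ω·-0.577 = -0.611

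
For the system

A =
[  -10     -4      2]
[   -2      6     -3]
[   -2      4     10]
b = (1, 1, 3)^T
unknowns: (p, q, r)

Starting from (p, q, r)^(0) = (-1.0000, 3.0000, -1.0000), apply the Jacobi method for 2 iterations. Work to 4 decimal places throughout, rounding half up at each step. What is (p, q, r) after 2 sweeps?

Iteration 1:
  p = (1 - (-4)·3.0000 - (2)·-1.0000) / (-10) = -1.5000
  q = (1 - (-2)·-1.0000 - (-3)·-1.0000) / (6) = -0.6667
  r = (3 - (-2)·-1.0000 - (4)·3.0000) / (10) = -1.1000
Iteration 2:
  p = (1 - (-4)·-0.6667 - (2)·-1.1000) / (-10) = -0.0533
  q = (1 - (-2)·-1.5000 - (-3)·-1.1000) / (6) = -0.8833
  r = (3 - (-2)·-1.5000 - (4)·-0.6667) / (10) = 0.2667

(-0.0533, -0.8833, 0.2667)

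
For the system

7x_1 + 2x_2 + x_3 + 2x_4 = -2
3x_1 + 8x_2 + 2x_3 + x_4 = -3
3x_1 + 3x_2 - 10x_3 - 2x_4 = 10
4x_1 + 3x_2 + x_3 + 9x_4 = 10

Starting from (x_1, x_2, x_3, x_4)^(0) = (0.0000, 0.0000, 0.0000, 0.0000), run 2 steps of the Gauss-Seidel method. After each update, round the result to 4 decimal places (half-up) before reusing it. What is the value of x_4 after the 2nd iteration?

Iteration 1:
  x_1 = (-2 - (2)·0.0000 - (1)·0.0000 - (2)·0.0000) / (7) = -0.2857
  x_2 = (-3 - (3)·-0.2857 - (2)·0.0000 - (1)·0.0000) / (8) = -0.2679
  x_3 = (10 - (3)·-0.2857 - (3)·-0.2679 - (-2)·0.0000) / (-10) = -1.1661
  x_4 = (10 - (4)·-0.2857 - (3)·-0.2679 - (1)·-1.1661) / (9) = 1.4570
Iteration 2:
  x_1 = (-2 - (2)·-0.2679 - (1)·-1.1661 - (2)·1.4570) / (7) = -0.4589
  x_2 = (-3 - (3)·-0.4589 - (2)·-1.1661 - (1)·1.4570) / (8) = -0.0935
  x_3 = (10 - (3)·-0.4589 - (3)·-0.0935 - (-2)·1.4570) / (-10) = -1.4571
  x_4 = (10 - (4)·-0.4589 - (3)·-0.0935 - (1)·-1.4571) / (9) = 1.5081

1.5081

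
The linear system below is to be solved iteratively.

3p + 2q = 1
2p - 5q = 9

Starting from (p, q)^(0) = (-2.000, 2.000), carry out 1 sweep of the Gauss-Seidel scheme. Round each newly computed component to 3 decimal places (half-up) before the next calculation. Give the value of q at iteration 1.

-2.200

Iteration 1:
  p = (1 - (2)·2.000) / (3) = -1.000
  q = (9 - (2)·-1.000) / (-5) = -2.200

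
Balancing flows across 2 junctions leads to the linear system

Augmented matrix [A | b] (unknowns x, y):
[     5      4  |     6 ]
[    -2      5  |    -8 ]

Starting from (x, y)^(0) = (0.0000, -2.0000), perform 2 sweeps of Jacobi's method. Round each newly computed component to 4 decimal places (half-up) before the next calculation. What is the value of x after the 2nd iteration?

2.4800

Iteration 1:
  x = (6 - (4)·-2.0000) / (5) = 2.8000
  y = (-8 - (-2)·0.0000) / (5) = -1.6000
Iteration 2:
  x = (6 - (4)·-1.6000) / (5) = 2.4800
  y = (-8 - (-2)·2.8000) / (5) = -0.4800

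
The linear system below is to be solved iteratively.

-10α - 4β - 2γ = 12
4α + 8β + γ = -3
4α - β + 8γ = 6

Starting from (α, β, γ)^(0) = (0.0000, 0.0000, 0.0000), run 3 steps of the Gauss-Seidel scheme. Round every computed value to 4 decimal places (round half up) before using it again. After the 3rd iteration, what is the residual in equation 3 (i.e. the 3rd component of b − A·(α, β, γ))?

Iteration 1:
  α = (12 - (-4)·0.0000 - (-2)·0.0000) / (-10) = -1.2000
  β = (-3 - (4)·-1.2000 - (1)·0.0000) / (8) = 0.2250
  γ = (6 - (4)·-1.2000 - (-1)·0.2250) / (8) = 1.3781
Iteration 2:
  α = (12 - (-4)·0.2250 - (-2)·1.3781) / (-10) = -1.5656
  β = (-3 - (4)·-1.5656 - (1)·1.3781) / (8) = 0.2355
  γ = (6 - (4)·-1.5656 - (-1)·0.2355) / (8) = 1.5622
Iteration 3:
  α = (12 - (-4)·0.2355 - (-2)·1.5622) / (-10) = -1.6066
  β = (-3 - (4)·-1.6066 - (1)·1.5622) / (8) = 0.2330
  γ = (6 - (4)·-1.6066 - (-1)·0.2330) / (8) = 1.5824
Residual b − A·x = (0.0308, -0.0200, 0.0002)

0.0002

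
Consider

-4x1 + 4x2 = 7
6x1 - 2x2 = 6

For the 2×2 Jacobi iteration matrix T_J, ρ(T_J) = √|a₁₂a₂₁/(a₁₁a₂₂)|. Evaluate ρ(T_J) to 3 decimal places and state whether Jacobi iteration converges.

1.732

a₁₂a₂₁/(a₁₁a₂₂) = (4)·(6) / ((-4)·(-2)) = 3.000000
ρ = √|3.000000| = √3.000000 = 1.732
ρ > 1, so Jacobi diverges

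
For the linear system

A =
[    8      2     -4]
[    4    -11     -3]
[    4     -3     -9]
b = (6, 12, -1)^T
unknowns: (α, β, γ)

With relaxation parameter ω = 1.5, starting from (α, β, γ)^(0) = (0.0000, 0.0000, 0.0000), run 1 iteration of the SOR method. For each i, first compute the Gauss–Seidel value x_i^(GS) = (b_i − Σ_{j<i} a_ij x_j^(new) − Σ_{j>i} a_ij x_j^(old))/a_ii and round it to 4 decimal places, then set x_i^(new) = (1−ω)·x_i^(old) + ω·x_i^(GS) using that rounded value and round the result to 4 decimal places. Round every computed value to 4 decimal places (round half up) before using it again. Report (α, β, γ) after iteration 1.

(1.1250, -1.0227, 1.4280)

Iteration 1:
  α: GS value = (6 - (2)·0.0000 - (-4)·0.0000) / (8) = 0.7500;  α ← (1−ω)·0.0000 + ω·0.7500 = 1.1250
  β: GS value = (12 - (4)·1.1250 - (-3)·0.0000) / (-11) = -0.6818;  β ← (1−ω)·0.0000 + ω·-0.6818 = -1.0227
  γ: GS value = (-1 - (4)·1.1250 - (-3)·-1.0227) / (-9) = 0.9520;  γ ← (1−ω)·0.0000 + ω·0.9520 = 1.4280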